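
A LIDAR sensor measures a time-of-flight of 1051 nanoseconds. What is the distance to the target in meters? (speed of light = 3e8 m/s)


tof = 1051 ns = 1.051e-06 s
dist = c * tof / 2
= 3e8 * 1.051e-06 / 2
= 157.65 m


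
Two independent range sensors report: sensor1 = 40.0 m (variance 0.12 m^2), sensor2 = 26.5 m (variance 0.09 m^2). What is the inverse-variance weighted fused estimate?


w1 = (1/var1) / (1/var1 + 1/var2)
   = 8.3333 / (8.3333 + 11.1111) = 0.4286
w2 = 1 - w1 = 0.5714
fused = w1*s1 + w2*s2 = 17.1429 + 15.1429
= 32.2857 m


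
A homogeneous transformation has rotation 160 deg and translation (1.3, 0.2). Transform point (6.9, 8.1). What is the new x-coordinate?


x' = cos(theta)*px - sin(theta)*py + tx
= -0.9397*6.9 - 0.342*8.1 + 1.3
= -7.9542


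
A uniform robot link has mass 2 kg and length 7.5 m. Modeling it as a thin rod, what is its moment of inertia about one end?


I = (1/3) * m * L^2
= (1/3) * 2 * 7.5^2
= 0.333333 * 2 * 56.25
= 37.5 kg*m^2


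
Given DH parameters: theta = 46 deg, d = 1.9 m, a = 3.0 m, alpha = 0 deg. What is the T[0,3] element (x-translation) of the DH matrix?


T[0,3] = a * cos(theta)
= 3.0 * cos(46 deg)
= 3.0 * 0.6947
= 2.084


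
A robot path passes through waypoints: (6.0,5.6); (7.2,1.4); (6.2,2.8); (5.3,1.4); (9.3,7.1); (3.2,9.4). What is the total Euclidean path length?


Segment lengths:
  seg1 = sqrt((1.2)^2 + (-4.2)^2) = 4.3681
  seg2 = sqrt((-1.0)^2 + (1.4)^2) = 1.7205
  seg3 = sqrt((-0.9)^2 + (-1.4)^2) = 1.6643
  seg4 = sqrt((4.0)^2 + (5.7)^2) = 6.9635
  seg5 = sqrt((-6.1)^2 + (2.3)^2) = 6.5192
Total = 21.2355


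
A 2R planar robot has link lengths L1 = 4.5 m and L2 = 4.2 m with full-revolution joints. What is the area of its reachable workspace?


r_max = L1 + L2 = 8.7 m
r_min = |L1 - L2| = 0.3 m
Area = pi*(r_max^2 - r_min^2)
= pi*(75.69 - 0.09)
= pi * 75.6
= 237.5044 m^2


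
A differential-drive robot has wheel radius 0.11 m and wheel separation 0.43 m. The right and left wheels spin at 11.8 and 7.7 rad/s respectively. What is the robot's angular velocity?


vR = r*wR = 0.11*11.8 = 1.298 m/s
vL = r*wL = 0.11*7.7 = 0.847 m/s
v = (vR+vL)/2 = 1.0725 m/s
omega = (vR-vL)/L = 1.0488 rad/s
angular velocity = 1.0488 rad/s


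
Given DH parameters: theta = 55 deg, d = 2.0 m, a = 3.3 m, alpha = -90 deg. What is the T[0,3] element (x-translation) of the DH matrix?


T[0,3] = a * cos(theta)
= 3.3 * cos(55 deg)
= 3.3 * 0.5736
= 1.8928


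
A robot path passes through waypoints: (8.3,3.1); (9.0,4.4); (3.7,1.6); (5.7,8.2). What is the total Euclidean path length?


Segment lengths:
  seg1 = sqrt((0.7)^2 + (1.3)^2) = 1.4765
  seg2 = sqrt((-5.3)^2 + (-2.8)^2) = 5.9942
  seg3 = sqrt((2.0)^2 + (6.6)^2) = 6.8964
Total = 14.367


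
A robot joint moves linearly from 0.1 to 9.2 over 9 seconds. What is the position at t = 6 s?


s = t/T = 6/9 = 0.6667
p(t) = p0 + (pf-p0)*s
= 0.1 + (9.2 - 0.1) * 0.6667
= 6.1667


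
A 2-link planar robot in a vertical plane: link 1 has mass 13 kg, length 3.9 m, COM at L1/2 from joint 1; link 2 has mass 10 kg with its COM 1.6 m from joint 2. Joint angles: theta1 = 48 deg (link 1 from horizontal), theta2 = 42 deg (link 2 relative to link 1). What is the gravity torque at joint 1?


Horizontal distance from joint 1 to link-1 COM:
  x_c1 = (L1/2)*cos(t1) = 1.95 * 0.6691 = 1.3048 m
Horizontal distance from joint 1 to link-2 COM:
  x_c2 = L1*cos(t1) + Lc2*cos(t1+t2)
       = 3.9*0.6691 + 1.6*0.0 = 2.6096 m
tau1 = m1*g*x_c1 + m2*g*x_c2
     = 13*9.81*1.3048 + 10*9.81*2.6096
     = 166.4017 + 256.0027
     = 422.4044 Nm


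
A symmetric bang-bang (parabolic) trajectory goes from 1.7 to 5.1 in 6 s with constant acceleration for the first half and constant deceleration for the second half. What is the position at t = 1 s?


Symmetric rest-to-rest: each phase covers (pf-p0)/2 in time T/2. 0.5*a*(T/2)^2 = (pf-p0)/2 => a = 4*(pf-p0)/T^2
a = 4*(5.1-1.7)/6^2 = 0.3778
t = 1 is in the acceleration phase (t <= T/2).
p = p0 + 0.5*a*t^2 = 1.7 + 0.5*0.3778*1^2
= 1.8889


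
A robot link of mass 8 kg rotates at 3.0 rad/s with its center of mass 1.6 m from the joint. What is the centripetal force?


F = m * omega^2 * r
= 8 * 3.0^2 * 1.6
= 8 * 9.0 * 1.6
= 115.2 N


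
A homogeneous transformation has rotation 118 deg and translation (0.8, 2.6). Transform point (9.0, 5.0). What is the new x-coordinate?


x' = cos(theta)*px - sin(theta)*py + tx
= -0.4695*9.0 - 0.8829*5.0 + 0.8
= -7.84


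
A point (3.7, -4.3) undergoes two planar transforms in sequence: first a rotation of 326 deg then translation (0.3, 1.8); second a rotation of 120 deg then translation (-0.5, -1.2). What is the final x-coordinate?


After transform 1:
x1 = cos(326)*3.7 - sin(326)*-4.3 + 0.3 = 0.9629
y1 = sin(326)*3.7 + cos(326)*-4.3 + 1.8 = -3.8339
After transform 2:
x2 = cos(120)*0.9629 - sin(120)*-3.8339 + -0.5
= 2.3388


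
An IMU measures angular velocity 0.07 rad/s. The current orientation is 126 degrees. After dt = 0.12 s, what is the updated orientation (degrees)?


delta_theta = w * dt = 0.07 * 0.12 = 0.0084 rad
= 0.4813 deg
theta_new = 126 + 0.4813 = 126.4813 deg


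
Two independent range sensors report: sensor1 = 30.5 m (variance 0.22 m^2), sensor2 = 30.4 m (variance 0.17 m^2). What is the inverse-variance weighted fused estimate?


w1 = (1/var1) / (1/var1 + 1/var2)
   = 4.5455 / (4.5455 + 5.8824) = 0.4359
w2 = 1 - w1 = 0.5641
fused = w1*s1 + w2*s2 = 13.2949 + 17.1487
= 30.4436 m


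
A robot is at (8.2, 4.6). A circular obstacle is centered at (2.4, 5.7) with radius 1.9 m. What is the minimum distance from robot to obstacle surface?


center_dist = sqrt((8.2-2.4)^2 + (4.6-5.7)^2)
= sqrt(33.64 + 1.21)
= 5.9034
min_dist = center_dist - radius = 5.9034 - 1.9 = 4.0034 m


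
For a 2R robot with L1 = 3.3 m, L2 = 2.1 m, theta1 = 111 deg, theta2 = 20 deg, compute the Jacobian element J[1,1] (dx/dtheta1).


J[1,1] = -L1*sin(t1) - L2*sin(t1+t2)
= -3.3*sin(111) - 2.1*sin(131)
= -4.6657


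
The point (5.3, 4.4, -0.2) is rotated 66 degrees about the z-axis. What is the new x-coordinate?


Rotation about z-axis: x' = x*cos(theta) - y*sin(theta)
= 5.3 * 0.4067 - 4.4 * 0.9135
= -1.8639


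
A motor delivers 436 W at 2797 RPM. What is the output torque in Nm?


omega = 2797 * 2*pi/60 = 292.9012 rad/s
tau = P / omega = 436 / 292.9012
= 1.4886 Nm


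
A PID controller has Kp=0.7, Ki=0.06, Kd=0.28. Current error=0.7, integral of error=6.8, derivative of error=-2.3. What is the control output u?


u = Kp*e + Ki*int(e) + Kd*de/dt
= 0.7*0.7 + 0.06*6.8 + 0.28*(-2.3)
= 0.49 + 0.408 + -0.644
= 0.254


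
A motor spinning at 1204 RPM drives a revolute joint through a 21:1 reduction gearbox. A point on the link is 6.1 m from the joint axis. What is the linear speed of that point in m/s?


omega_motor = 1204 * 2*pi/60 = 126.0826 rad/s
omega_joint = omega_motor / 21 = 6.0039 rad/s
v = omega_joint * r = 6.0039 * 6.1
= 36.624 m/s


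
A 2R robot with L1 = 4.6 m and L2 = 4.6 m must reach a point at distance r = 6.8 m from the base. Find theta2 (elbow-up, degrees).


cos(theta2) = (r^2 - L1^2 - L2^2) / (2*L1*L2)
cos(theta2) = (46.24 - 21.16 - 21.16) / 42.32
cos(theta2) = 0.092628
theta2 = 84.6852 degrees


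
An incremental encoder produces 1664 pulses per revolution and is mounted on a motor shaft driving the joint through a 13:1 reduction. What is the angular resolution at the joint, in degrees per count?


counts per rev = 1664
effective counts at joint = 1664 * 13 = 21632
resolution = 360 / 21632
= 0.0166 deg/count


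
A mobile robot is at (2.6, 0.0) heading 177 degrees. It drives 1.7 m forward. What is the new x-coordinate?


x_new = x0 + d*cos(theta)
= 2.6 + 1.7*cos(177)
= 2.6 + -1.6977
= 0.9023


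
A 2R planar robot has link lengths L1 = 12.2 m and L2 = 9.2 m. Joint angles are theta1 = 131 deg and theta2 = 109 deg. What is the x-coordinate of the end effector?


Convert angles to radians: theta1 = 2.2864, theta2 = 1.9024
x = L1*cos(theta1) + L2*cos(theta1+theta2)
x = -8.0039 + -4.6
x = -12.6039


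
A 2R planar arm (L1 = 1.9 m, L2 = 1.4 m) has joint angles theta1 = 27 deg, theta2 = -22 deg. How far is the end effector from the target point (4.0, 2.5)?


End effector via forward kinematics:
x = L1*cos(t1) + L2*cos(t1+t2) = 3.0876
y = L1*sin(t1) + L2*sin(t1+t2) = 0.9846
Distance to target:
d = sqrt((4.0 - 3.0876)^2 + (2.5 - 0.9846)^2)
= sqrt(0.8325 + 2.2964)
= 1.7689 m


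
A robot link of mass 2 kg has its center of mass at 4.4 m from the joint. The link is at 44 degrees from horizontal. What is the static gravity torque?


tau = m*g*L*cos(angle)
= 2 * 9.81 * 4.4 * cos(44 deg)
= 2 * 9.81 * 4.4 * 0.7193
= 62.0992 Nm


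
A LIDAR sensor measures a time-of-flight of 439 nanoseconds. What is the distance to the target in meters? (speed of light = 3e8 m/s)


tof = 439 ns = 4.39e-07 s
dist = c * tof / 2
= 3e8 * 4.39e-07 / 2
= 65.85 m


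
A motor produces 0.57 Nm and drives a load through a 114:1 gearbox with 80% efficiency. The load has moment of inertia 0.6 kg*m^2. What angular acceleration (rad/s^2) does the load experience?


tau_out = tau_motor * N * eta
= 0.57 * 114 * 0.8 = 51.984 Nm
alpha = tau_out / I = 51.984 / 0.6
= 86.64 rad/s^2


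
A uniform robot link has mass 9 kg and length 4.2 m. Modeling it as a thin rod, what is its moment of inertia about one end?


I = (1/3) * m * L^2
= (1/3) * 9 * 4.2^2
= 0.333333 * 9 * 17.64
= 52.92 kg*m^2


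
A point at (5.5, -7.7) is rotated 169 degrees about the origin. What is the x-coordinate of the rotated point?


x' = x*cos(theta) - y*sin(theta)
cos(169 deg) = -0.9816, sin(169 deg) = 0.1908
x' = 5.5 * -0.9816 - -7.7 * 0.1908
= -5.3989 - -1.4692
= -3.9297


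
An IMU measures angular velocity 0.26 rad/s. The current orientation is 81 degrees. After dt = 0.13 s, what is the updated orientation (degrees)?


delta_theta = w * dt = 0.26 * 0.13 = 0.0338 rad
= 1.9366 deg
theta_new = 81 + 1.9366 = 82.9366 deg


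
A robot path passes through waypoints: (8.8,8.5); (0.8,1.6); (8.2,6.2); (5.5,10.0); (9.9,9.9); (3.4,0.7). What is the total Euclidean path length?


Segment lengths:
  seg1 = sqrt((-8.0)^2 + (-6.9)^2) = 10.5646
  seg2 = sqrt((7.4)^2 + (4.6)^2) = 8.7132
  seg3 = sqrt((-2.7)^2 + (3.8)^2) = 4.6615
  seg4 = sqrt((4.4)^2 + (-0.1)^2) = 4.4011
  seg5 = sqrt((-6.5)^2 + (-9.2)^2) = 11.2645
Total = 39.605


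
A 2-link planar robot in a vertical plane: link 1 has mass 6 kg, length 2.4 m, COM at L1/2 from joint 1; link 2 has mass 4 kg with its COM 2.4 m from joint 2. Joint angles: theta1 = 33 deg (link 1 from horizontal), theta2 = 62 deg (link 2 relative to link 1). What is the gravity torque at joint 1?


Horizontal distance from joint 1 to link-1 COM:
  x_c1 = (L1/2)*cos(t1) = 1.2 * 0.8387 = 1.0064 m
Horizontal distance from joint 1 to link-2 COM:
  x_c2 = L1*cos(t1) + Lc2*cos(t1+t2)
       = 2.4*0.8387 + 2.4*-0.0872 = 1.8036 m
tau1 = m1*g*x_c1 + m2*g*x_c2
     = 6*9.81*1.0064 + 4*9.81*1.8036
     = 59.237 + 70.7747
     = 130.0116 Nm


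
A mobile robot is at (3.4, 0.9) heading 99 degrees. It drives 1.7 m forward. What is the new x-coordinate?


x_new = x0 + d*cos(theta)
= 3.4 + 1.7*cos(99)
= 3.4 + -0.2659
= 3.1341


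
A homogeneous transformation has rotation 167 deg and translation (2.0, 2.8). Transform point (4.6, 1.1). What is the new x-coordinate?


x' = cos(theta)*px - sin(theta)*py + tx
= -0.9744*4.6 - 0.225*1.1 + 2.0
= -2.7295


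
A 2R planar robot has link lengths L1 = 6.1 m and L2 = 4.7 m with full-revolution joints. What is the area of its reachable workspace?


r_max = L1 + L2 = 10.8 m
r_min = |L1 - L2| = 1.4 m
Area = pi*(r_max^2 - r_min^2)
= pi*(116.64 - 1.96)
= pi * 114.68
= 360.2778 m^2


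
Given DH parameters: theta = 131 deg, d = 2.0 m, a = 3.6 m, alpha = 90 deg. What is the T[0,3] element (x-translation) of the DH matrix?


T[0,3] = a * cos(theta)
= 3.6 * cos(131 deg)
= 3.6 * -0.6561
= -2.3618


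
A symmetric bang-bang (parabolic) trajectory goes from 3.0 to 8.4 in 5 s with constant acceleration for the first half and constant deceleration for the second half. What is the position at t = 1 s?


Symmetric rest-to-rest: each phase covers (pf-p0)/2 in time T/2. 0.5*a*(T/2)^2 = (pf-p0)/2 => a = 4*(pf-p0)/T^2
a = 4*(8.4-3.0)/5^2 = 0.864
t = 1 is in the acceleration phase (t <= T/2).
p = p0 + 0.5*a*t^2 = 3.0 + 0.5*0.864*1^2
= 3.432


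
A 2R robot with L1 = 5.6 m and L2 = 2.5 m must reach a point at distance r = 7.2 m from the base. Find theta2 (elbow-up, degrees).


cos(theta2) = (r^2 - L1^2 - L2^2) / (2*L1*L2)
cos(theta2) = (51.84 - 31.36 - 6.25) / 28.0
cos(theta2) = 0.508214
theta2 = 59.455 degrees


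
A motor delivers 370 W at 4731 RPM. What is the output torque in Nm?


omega = 4731 * 2*pi/60 = 495.4292 rad/s
tau = P / omega = 370 / 495.4292
= 0.7468 Nm


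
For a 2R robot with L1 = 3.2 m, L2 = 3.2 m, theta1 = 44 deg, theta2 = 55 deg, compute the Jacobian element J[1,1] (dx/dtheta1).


J[1,1] = -L1*sin(t1) - L2*sin(t1+t2)
= -3.2*sin(44) - 3.2*sin(99)
= -5.3835


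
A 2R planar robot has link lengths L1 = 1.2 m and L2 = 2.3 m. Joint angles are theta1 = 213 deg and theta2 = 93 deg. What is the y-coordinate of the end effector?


Convert angles to radians: theta1 = 3.7176, theta2 = 1.6232
y = L1*sin(theta1) + L2*sin(theta1+theta2)
y = -0.6536 + -1.8607
y = -2.5143


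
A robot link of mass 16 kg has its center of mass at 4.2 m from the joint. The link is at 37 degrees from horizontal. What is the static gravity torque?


tau = m*g*L*cos(angle)
= 16 * 9.81 * 4.2 * cos(37 deg)
= 16 * 9.81 * 4.2 * 0.7986
= 526.4861 Nm


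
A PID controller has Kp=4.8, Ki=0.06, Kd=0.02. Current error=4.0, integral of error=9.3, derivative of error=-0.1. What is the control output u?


u = Kp*e + Ki*int(e) + Kd*de/dt
= 4.8*4.0 + 0.06*9.3 + 0.02*(-0.1)
= 19.2 + 0.558 + -0.002
= 19.756


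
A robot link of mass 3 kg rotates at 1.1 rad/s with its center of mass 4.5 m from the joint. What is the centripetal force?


F = m * omega^2 * r
= 3 * 1.1^2 * 4.5
= 3 * 1.21 * 4.5
= 16.335 N


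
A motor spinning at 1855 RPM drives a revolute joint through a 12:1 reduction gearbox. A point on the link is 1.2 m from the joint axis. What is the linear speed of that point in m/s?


omega_motor = 1855 * 2*pi/60 = 194.2551 rad/s
omega_joint = omega_motor / 12 = 16.1879 rad/s
v = omega_joint * r = 16.1879 * 1.2
= 19.4255 m/s


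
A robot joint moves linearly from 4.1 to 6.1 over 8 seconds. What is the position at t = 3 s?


s = t/T = 3/8 = 0.375
p(t) = p0 + (pf-p0)*s
= 4.1 + (6.1 - 4.1) * 0.375
= 4.85


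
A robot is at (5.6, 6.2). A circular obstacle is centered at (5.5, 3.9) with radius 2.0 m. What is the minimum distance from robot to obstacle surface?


center_dist = sqrt((5.6-5.5)^2 + (6.2-3.9)^2)
= sqrt(0.01 + 5.29)
= 2.3022
min_dist = center_dist - radius = 2.3022 - 2.0 = 0.3022 m


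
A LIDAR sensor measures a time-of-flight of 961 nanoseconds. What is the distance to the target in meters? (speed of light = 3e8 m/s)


tof = 961 ns = 9.61e-07 s
dist = c * tof / 2
= 3e8 * 9.61e-07 / 2
= 144.15 m


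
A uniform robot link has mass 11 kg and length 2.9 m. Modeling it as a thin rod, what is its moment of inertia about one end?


I = (1/3) * m * L^2
= (1/3) * 11 * 2.9^2
= 0.333333 * 11 * 8.41
= 30.8367 kg*m^2


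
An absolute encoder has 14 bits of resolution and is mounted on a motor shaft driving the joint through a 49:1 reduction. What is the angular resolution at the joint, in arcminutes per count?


counts = 2^14 = 16384
effective counts at joint = 16384 * 49 = 802816
resolution = 360*60 / 802816
= 0.0269 arcmin/count


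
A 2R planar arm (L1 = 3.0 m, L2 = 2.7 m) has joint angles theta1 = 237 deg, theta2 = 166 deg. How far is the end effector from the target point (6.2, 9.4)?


End effector via forward kinematics:
x = L1*cos(t1) + L2*cos(t1+t2) = 0.3407
y = L1*sin(t1) + L2*sin(t1+t2) = -0.6746
Distance to target:
d = sqrt((6.2 - 0.3407)^2 + (9.4 - -0.6746)^2)
= sqrt(34.331 + 101.4979)
= 11.6546 m


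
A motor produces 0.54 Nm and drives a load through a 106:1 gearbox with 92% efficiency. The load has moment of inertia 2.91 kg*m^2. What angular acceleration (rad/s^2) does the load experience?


tau_out = tau_motor * N * eta
= 0.54 * 106 * 0.92 = 52.6608 Nm
alpha = tau_out / I = 52.6608 / 2.91
= 18.0965 rad/s^2


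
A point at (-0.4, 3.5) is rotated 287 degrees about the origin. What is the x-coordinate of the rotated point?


x' = x*cos(theta) - y*sin(theta)
cos(287 deg) = 0.2924, sin(287 deg) = -0.9563
x' = -0.4 * 0.2924 - 3.5 * -0.9563
= -0.1169 - -3.3471
= 3.2301


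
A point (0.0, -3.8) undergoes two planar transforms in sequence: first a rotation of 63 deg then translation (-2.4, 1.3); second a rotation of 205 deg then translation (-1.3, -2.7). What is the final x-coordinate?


After transform 1:
x1 = cos(63)*0.0 - sin(63)*-3.8 + -2.4 = 0.9858
y1 = sin(63)*0.0 + cos(63)*-3.8 + 1.3 = -0.4252
After transform 2:
x2 = cos(205)*0.9858 - sin(205)*-0.4252 + -1.3
= -2.3731


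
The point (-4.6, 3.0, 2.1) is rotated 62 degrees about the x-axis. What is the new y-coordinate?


Rotation about x-axis: y' = y*cos(theta) - z*sin(theta)
= 3.0 * 0.4695 - 2.1 * 0.8829
= -0.4458


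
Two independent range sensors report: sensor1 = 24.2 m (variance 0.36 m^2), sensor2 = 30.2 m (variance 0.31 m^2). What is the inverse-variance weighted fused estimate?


w1 = (1/var1) / (1/var1 + 1/var2)
   = 2.7778 / (2.7778 + 3.2258) = 0.4627
w2 = 1 - w1 = 0.5373
fused = w1*s1 + w2*s2 = 11.197 + 16.2269
= 27.4239 m


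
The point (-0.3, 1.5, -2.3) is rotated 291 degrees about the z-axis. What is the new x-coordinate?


Rotation about z-axis: x' = x*cos(theta) - y*sin(theta)
= -0.3 * 0.3584 - 1.5 * -0.9336
= 1.2929


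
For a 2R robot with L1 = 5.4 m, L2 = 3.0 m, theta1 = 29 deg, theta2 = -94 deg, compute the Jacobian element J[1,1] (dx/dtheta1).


J[1,1] = -L1*sin(t1) - L2*sin(t1+t2)
= -5.4*sin(29) - 3.0*sin(-65)
= 0.101


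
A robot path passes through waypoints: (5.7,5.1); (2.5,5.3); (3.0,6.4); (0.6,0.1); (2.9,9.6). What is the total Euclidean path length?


Segment lengths:
  seg1 = sqrt((-3.2)^2 + (0.2)^2) = 3.2062
  seg2 = sqrt((0.5)^2 + (1.1)^2) = 1.2083
  seg3 = sqrt((-2.4)^2 + (-6.3)^2) = 6.7417
  seg4 = sqrt((2.3)^2 + (9.5)^2) = 9.7745
Total = 20.9307


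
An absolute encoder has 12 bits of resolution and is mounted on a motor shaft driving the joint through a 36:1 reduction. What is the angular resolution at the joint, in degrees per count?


counts = 2^12 = 4096
effective counts at joint = 4096 * 36 = 147456
resolution = 360 / 147456
= 0.0024 deg/count


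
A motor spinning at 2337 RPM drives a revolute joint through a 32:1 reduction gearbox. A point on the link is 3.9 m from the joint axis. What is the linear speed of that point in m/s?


omega_motor = 2337 * 2*pi/60 = 244.7301 rad/s
omega_joint = omega_motor / 32 = 7.6478 rad/s
v = omega_joint * r = 7.6478 * 3.9
= 29.8265 m/s


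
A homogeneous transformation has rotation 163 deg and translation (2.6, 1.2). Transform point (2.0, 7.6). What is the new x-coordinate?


x' = cos(theta)*px - sin(theta)*py + tx
= -0.9563*2.0 - 0.2924*7.6 + 2.6
= -1.5346


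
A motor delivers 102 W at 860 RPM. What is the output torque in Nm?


omega = 860 * 2*pi/60 = 90.059 rad/s
tau = P / omega = 102 / 90.059
= 1.1326 Nm


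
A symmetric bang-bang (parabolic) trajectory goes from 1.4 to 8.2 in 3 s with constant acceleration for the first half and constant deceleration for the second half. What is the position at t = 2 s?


Symmetric rest-to-rest: each phase covers (pf-p0)/2 in time T/2. 0.5*a*(T/2)^2 = (pf-p0)/2 => a = 4*(pf-p0)/T^2
a = 4*(8.2-1.4)/3^2 = 3.0222
t = 2 is in the deceleration phase (t > T/2).
p = pf - 0.5*a*(T-t)^2 = 8.2 - 0.5*3.0222*1^2
= 6.6889


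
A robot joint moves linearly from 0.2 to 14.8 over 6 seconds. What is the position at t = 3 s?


s = t/T = 3/6 = 0.5
p(t) = p0 + (pf-p0)*s
= 0.2 + (14.8 - 0.2) * 0.5
= 7.5


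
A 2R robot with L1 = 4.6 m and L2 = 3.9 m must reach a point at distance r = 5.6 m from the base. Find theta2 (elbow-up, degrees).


cos(theta2) = (r^2 - L1^2 - L2^2) / (2*L1*L2)
cos(theta2) = (31.36 - 21.16 - 15.21) / 35.88
cos(theta2) = -0.139632
theta2 = 98.0266 degrees


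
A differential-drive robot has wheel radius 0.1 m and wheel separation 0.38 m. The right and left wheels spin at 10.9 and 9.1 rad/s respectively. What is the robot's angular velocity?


vR = r*wR = 0.1*10.9 = 1.09 m/s
vL = r*wL = 0.1*9.1 = 0.91 m/s
v = (vR+vL)/2 = 1.0 m/s
omega = (vR-vL)/L = 0.4737 rad/s
angular velocity = 0.4737 rad/s


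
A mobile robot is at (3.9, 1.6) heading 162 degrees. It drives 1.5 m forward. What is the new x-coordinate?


x_new = x0 + d*cos(theta)
= 3.9 + 1.5*cos(162)
= 3.9 + -1.4266
= 2.4734


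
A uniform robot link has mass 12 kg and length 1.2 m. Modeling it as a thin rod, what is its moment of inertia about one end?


I = (1/3) * m * L^2
= (1/3) * 12 * 1.2^2
= 0.333333 * 12 * 1.44
= 5.76 kg*m^2


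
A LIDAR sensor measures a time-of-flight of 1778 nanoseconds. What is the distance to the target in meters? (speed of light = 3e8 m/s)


tof = 1778 ns = 1.778e-06 s
dist = c * tof / 2
= 3e8 * 1.778e-06 / 2
= 266.7 m


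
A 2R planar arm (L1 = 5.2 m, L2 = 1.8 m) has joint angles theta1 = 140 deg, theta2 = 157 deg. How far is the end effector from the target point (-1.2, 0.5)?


End effector via forward kinematics:
x = L1*cos(t1) + L2*cos(t1+t2) = -3.1662
y = L1*sin(t1) + L2*sin(t1+t2) = 1.7387
Distance to target:
d = sqrt((-1.2 - -3.1662)^2 + (0.5 - 1.7387)^2)
= sqrt(3.8661 + 1.5343)
= 2.3239 m


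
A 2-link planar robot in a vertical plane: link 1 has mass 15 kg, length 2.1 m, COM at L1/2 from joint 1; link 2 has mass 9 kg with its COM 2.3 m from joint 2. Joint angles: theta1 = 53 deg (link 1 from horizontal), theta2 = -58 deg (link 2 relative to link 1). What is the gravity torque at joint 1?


Horizontal distance from joint 1 to link-1 COM:
  x_c1 = (L1/2)*cos(t1) = 1.05 * 0.6018 = 0.6319 m
Horizontal distance from joint 1 to link-2 COM:
  x_c2 = L1*cos(t1) + Lc2*cos(t1+t2)
       = 2.1*0.6018 + 2.3*0.9962 = 3.5551 m
tau1 = m1*g*x_c1 + m2*g*x_c2
     = 15*9.81*0.6319 + 9*9.81*3.5551
     = 92.9849 + 313.8762
     = 406.8611 Nm


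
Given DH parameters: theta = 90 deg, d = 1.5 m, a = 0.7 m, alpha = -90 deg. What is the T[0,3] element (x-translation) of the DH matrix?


T[0,3] = a * cos(theta)
= 0.7 * cos(90 deg)
= 0.7 * 0.0
= 0.0


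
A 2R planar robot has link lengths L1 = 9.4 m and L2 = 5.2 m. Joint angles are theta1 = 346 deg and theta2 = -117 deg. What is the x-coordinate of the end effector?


Convert angles to radians: theta1 = 6.0388, theta2 = -2.042
x = L1*cos(theta1) + L2*cos(theta1+theta2)
x = 9.1208 + -3.4115
x = 5.7093


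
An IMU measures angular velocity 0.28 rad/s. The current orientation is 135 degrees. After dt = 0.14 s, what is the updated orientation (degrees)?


delta_theta = w * dt = 0.28 * 0.14 = 0.0392 rad
= 2.246 deg
theta_new = 135 + 2.246 = 137.246 deg


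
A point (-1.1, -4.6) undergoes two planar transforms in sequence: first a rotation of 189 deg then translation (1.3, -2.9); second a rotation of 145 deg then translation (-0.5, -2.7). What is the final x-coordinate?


After transform 1:
x1 = cos(189)*-1.1 - sin(189)*-4.6 + 1.3 = 1.6669
y1 = sin(189)*-1.1 + cos(189)*-4.6 + -2.9 = 1.8154
After transform 2:
x2 = cos(145)*1.6669 - sin(145)*1.8154 + -0.5
= -2.9067


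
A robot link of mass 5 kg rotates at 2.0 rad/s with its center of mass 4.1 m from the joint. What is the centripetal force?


F = m * omega^2 * r
= 5 * 2.0^2 * 4.1
= 5 * 4.0 * 4.1
= 82.0 N


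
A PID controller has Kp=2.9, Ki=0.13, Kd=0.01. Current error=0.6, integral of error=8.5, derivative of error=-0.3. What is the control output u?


u = Kp*e + Ki*int(e) + Kd*de/dt
= 2.9*0.6 + 0.13*8.5 + 0.01*(-0.3)
= 1.74 + 1.105 + -0.003
= 2.842


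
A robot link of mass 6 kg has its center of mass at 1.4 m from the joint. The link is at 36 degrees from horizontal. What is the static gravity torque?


tau = m*g*L*cos(angle)
= 6 * 9.81 * 1.4 * cos(36 deg)
= 6 * 9.81 * 1.4 * 0.809
= 66.6662 Nm


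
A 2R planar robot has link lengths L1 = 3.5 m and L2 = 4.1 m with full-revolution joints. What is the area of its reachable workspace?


r_max = L1 + L2 = 7.6 m
r_min = |L1 - L2| = 0.6 m
Area = pi*(r_max^2 - r_min^2)
= pi*(57.76 - 0.36)
= pi * 57.4
= 180.3274 m^2


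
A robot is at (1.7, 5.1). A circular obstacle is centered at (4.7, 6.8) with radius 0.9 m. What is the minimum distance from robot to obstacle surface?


center_dist = sqrt((1.7-4.7)^2 + (5.1-6.8)^2)
= sqrt(9.0 + 2.89)
= 3.4482
min_dist = center_dist - radius = 3.4482 - 0.9 = 2.5482 m


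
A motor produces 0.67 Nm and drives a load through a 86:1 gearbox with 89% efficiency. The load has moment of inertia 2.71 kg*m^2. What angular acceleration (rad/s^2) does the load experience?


tau_out = tau_motor * N * eta
= 0.67 * 86 * 0.89 = 51.2818 Nm
alpha = tau_out / I = 51.2818 / 2.71
= 18.9232 rad/s^2


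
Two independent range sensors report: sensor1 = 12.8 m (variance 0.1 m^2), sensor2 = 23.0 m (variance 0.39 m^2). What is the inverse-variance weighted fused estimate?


w1 = (1/var1) / (1/var1 + 1/var2)
   = 10.0 / (10.0 + 2.5641) = 0.7959
w2 = 1 - w1 = 0.2041
fused = w1*s1 + w2*s2 = 10.1878 + 4.6939
= 14.8816 m


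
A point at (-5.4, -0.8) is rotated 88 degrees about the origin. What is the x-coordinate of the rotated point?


x' = x*cos(theta) - y*sin(theta)
cos(88 deg) = 0.0349, sin(88 deg) = 0.9994
x' = -5.4 * 0.0349 - -0.8 * 0.9994
= -0.1885 - -0.7995
= 0.6111


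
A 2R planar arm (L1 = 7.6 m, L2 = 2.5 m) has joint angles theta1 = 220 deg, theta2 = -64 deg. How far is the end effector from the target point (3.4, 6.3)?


End effector via forward kinematics:
x = L1*cos(t1) + L2*cos(t1+t2) = -8.1058
y = L1*sin(t1) + L2*sin(t1+t2) = -3.8683
Distance to target:
d = sqrt((3.4 - -8.1058)^2 + (6.3 - -3.8683)^2)
= sqrt(132.3835 + 103.3952)
= 15.3551 m


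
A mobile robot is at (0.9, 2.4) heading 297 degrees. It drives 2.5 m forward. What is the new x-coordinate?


x_new = x0 + d*cos(theta)
= 0.9 + 2.5*cos(297)
= 0.9 + 1.135
= 2.035


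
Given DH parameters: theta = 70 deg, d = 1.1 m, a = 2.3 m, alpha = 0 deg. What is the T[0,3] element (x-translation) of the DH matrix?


T[0,3] = a * cos(theta)
= 2.3 * cos(70 deg)
= 2.3 * 0.342
= 0.7866


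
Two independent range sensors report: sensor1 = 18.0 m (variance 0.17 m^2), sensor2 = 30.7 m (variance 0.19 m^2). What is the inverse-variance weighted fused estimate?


w1 = (1/var1) / (1/var1 + 1/var2)
   = 5.8824 / (5.8824 + 5.2632) = 0.5278
w2 = 1 - w1 = 0.4722
fused = w1*s1 + w2*s2 = 9.5 + 14.4972
= 23.9972 m


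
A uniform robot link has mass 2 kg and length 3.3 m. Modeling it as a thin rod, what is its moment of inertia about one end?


I = (1/3) * m * L^2
= (1/3) * 2 * 3.3^2
= 0.333333 * 2 * 10.89
= 7.26 kg*m^2


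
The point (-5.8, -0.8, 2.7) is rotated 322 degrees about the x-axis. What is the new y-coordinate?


Rotation about x-axis: y' = y*cos(theta) - z*sin(theta)
= -0.8 * 0.788 - 2.7 * -0.6157
= 1.0319


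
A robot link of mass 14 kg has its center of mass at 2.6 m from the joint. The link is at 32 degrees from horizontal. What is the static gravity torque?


tau = m*g*L*cos(angle)
= 14 * 9.81 * 2.6 * cos(32 deg)
= 14 * 9.81 * 2.6 * 0.848
= 302.8244 Nm


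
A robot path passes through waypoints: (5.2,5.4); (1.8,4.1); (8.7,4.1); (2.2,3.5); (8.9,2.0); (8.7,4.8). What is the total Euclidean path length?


Segment lengths:
  seg1 = sqrt((-3.4)^2 + (-1.3)^2) = 3.6401
  seg2 = sqrt((6.9)^2 + (0.0)^2) = 6.9
  seg3 = sqrt((-6.5)^2 + (-0.6)^2) = 6.5276
  seg4 = sqrt((6.7)^2 + (-1.5)^2) = 6.8659
  seg5 = sqrt((-0.2)^2 + (2.8)^2) = 2.8071
Total = 26.7407


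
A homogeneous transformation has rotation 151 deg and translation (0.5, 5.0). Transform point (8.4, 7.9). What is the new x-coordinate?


x' = cos(theta)*px - sin(theta)*py + tx
= -0.8746*8.4 - 0.4848*7.9 + 0.5
= -10.6768


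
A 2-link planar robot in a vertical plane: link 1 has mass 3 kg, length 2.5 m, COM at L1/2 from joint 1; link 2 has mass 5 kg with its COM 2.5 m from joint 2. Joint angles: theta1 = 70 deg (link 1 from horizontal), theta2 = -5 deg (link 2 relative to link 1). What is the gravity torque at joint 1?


Horizontal distance from joint 1 to link-1 COM:
  x_c1 = (L1/2)*cos(t1) = 1.25 * 0.342 = 0.4275 m
Horizontal distance from joint 1 to link-2 COM:
  x_c2 = L1*cos(t1) + Lc2*cos(t1+t2)
       = 2.5*0.342 + 2.5*0.4226 = 1.9116 m
tau1 = m1*g*x_c1 + m2*g*x_c2
     = 3*9.81*0.4275 + 5*9.81*1.9116
     = 12.5821 + 93.7638
     = 106.3459 Nm


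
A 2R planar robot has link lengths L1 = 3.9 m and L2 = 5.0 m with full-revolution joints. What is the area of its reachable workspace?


r_max = L1 + L2 = 8.9 m
r_min = |L1 - L2| = 1.1 m
Area = pi*(r_max^2 - r_min^2)
= pi*(79.21 - 1.21)
= pi * 78.0
= 245.0442 m^2


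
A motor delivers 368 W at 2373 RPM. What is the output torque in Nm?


omega = 2373 * 2*pi/60 = 248.5 rad/s
tau = P / omega = 368 / 248.5
= 1.4809 Nm


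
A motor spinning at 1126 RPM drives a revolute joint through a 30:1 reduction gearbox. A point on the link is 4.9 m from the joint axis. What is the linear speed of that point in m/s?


omega_motor = 1126 * 2*pi/60 = 117.9144 rad/s
omega_joint = omega_motor / 30 = 3.9305 rad/s
v = omega_joint * r = 3.9305 * 4.9
= 19.2594 m/s


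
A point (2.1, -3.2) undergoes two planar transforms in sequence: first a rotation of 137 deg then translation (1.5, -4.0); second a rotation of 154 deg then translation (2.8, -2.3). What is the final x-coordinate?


After transform 1:
x1 = cos(137)*2.1 - sin(137)*-3.2 + 1.5 = 2.1466
y1 = sin(137)*2.1 + cos(137)*-3.2 + -4.0 = -0.2275
After transform 2:
x2 = cos(154)*2.1466 - sin(154)*-0.2275 + 2.8
= 0.9704


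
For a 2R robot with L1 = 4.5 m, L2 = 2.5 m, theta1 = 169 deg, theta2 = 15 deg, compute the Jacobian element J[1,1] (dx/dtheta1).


J[1,1] = -L1*sin(t1) - L2*sin(t1+t2)
= -4.5*sin(169) - 2.5*sin(184)
= -0.6842


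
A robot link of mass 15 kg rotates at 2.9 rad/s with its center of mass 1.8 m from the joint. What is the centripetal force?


F = m * omega^2 * r
= 15 * 2.9^2 * 1.8
= 15 * 8.41 * 1.8
= 227.07 N


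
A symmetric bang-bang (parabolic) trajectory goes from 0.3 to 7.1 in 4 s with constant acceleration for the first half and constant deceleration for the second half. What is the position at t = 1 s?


Symmetric rest-to-rest: each phase covers (pf-p0)/2 in time T/2. 0.5*a*(T/2)^2 = (pf-p0)/2 => a = 4*(pf-p0)/T^2
a = 4*(7.1-0.3)/4^2 = 1.7
t = 1 is in the acceleration phase (t <= T/2).
p = p0 + 0.5*a*t^2 = 0.3 + 0.5*1.7*1^2
= 1.15


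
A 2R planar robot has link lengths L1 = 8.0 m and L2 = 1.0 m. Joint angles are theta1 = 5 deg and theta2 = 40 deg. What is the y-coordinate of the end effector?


Convert angles to radians: theta1 = 0.0873, theta2 = 0.6981
y = L1*sin(theta1) + L2*sin(theta1+theta2)
y = 0.6972 + 0.7071
y = 1.4044


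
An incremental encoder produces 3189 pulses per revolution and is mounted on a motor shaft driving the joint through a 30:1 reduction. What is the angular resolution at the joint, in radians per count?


counts per rev = 3189
effective counts at joint = 3189 * 30 = 95670
resolution = 2*pi / 95670
= 6.5676e-05 rad/count


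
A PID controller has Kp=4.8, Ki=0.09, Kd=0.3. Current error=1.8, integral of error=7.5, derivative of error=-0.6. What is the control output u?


u = Kp*e + Ki*int(e) + Kd*de/dt
= 4.8*1.8 + 0.09*7.5 + 0.3*(-0.6)
= 8.64 + 0.675 + -0.18
= 9.135


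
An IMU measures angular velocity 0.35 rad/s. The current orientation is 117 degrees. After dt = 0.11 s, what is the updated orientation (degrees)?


delta_theta = w * dt = 0.35 * 0.11 = 0.0385 rad
= 2.2059 deg
theta_new = 117 + 2.2059 = 119.2059 deg


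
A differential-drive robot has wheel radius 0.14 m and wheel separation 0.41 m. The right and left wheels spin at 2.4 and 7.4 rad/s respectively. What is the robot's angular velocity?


vR = r*wR = 0.14*2.4 = 0.336 m/s
vL = r*wL = 0.14*7.4 = 1.036 m/s
v = (vR+vL)/2 = 0.686 m/s
omega = (vR-vL)/L = -1.7073 rad/s
angular velocity = -1.7073 rad/s


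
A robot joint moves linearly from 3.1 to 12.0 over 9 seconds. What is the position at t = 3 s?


s = t/T = 3/9 = 0.3333
p(t) = p0 + (pf-p0)*s
= 3.1 + (12.0 - 3.1) * 0.3333
= 6.0667


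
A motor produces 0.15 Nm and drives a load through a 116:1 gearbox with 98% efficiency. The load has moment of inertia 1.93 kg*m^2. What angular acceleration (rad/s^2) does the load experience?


tau_out = tau_motor * N * eta
= 0.15 * 116 * 0.98 = 17.052 Nm
alpha = tau_out / I = 17.052 / 1.93
= 8.8352 rad/s^2


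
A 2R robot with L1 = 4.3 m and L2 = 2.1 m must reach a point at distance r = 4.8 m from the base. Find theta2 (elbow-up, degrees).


cos(theta2) = (r^2 - L1^2 - L2^2) / (2*L1*L2)
cos(theta2) = (23.04 - 18.49 - 4.41) / 18.06
cos(theta2) = 0.007752
theta2 = 89.5558 degrees


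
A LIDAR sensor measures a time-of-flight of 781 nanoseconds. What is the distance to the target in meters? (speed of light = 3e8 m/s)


tof = 781 ns = 7.81e-07 s
dist = c * tof / 2
= 3e8 * 7.81e-07 / 2
= 117.15 m


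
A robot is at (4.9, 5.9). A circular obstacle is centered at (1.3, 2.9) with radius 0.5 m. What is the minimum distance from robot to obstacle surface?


center_dist = sqrt((4.9-1.3)^2 + (5.9-2.9)^2)
= sqrt(12.96 + 9.0)
= 4.6861
min_dist = center_dist - radius = 4.6861 - 0.5 = 4.1861 m


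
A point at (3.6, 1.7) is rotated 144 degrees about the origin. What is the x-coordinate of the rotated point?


x' = x*cos(theta) - y*sin(theta)
cos(144 deg) = -0.809, sin(144 deg) = 0.5878
x' = 3.6 * -0.809 - 1.7 * 0.5878
= -2.9125 - 0.9992
= -3.9117


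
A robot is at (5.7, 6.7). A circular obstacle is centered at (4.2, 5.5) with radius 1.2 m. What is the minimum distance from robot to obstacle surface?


center_dist = sqrt((5.7-4.2)^2 + (6.7-5.5)^2)
= sqrt(2.25 + 1.44)
= 1.9209
min_dist = center_dist - radius = 1.9209 - 1.2 = 0.7209 m


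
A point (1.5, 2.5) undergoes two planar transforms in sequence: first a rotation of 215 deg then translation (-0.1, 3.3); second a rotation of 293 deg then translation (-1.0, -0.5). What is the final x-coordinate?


After transform 1:
x1 = cos(215)*1.5 - sin(215)*2.5 + -0.1 = 0.1052
y1 = sin(215)*1.5 + cos(215)*2.5 + 3.3 = 0.3918
After transform 2:
x2 = cos(293)*0.1052 - sin(293)*0.3918 + -1.0
= -0.5983


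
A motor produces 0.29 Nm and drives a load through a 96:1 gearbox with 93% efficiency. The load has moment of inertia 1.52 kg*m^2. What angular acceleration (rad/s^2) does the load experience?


tau_out = tau_motor * N * eta
= 0.29 * 96 * 0.93 = 25.8912 Nm
alpha = tau_out / I = 25.8912 / 1.52
= 17.0337 rad/s^2


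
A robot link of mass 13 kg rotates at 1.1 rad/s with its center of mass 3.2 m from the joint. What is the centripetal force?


F = m * omega^2 * r
= 13 * 1.1^2 * 3.2
= 13 * 1.21 * 3.2
= 50.336 N


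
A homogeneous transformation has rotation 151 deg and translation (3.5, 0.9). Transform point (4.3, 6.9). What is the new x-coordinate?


x' = cos(theta)*px - sin(theta)*py + tx
= -0.8746*4.3 - 0.4848*6.9 + 3.5
= -3.6061


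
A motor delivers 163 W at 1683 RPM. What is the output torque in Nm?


omega = 1683 * 2*pi/60 = 176.2433 rad/s
tau = P / omega = 163 / 176.2433
= 0.9249 Nm


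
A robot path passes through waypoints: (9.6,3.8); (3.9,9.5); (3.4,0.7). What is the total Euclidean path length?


Segment lengths:
  seg1 = sqrt((-5.7)^2 + (5.7)^2) = 8.061
  seg2 = sqrt((-0.5)^2 + (-8.8)^2) = 8.8142
Total = 16.8752


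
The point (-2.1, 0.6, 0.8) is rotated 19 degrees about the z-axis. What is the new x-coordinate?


Rotation about z-axis: x' = x*cos(theta) - y*sin(theta)
= -2.1 * 0.9455 - 0.6 * 0.3256
= -2.1809


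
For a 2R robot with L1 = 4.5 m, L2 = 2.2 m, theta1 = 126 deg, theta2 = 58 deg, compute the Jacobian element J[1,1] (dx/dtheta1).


J[1,1] = -L1*sin(t1) - L2*sin(t1+t2)
= -4.5*sin(126) - 2.2*sin(184)
= -3.4871


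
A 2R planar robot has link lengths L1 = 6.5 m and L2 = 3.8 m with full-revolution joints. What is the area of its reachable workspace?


r_max = L1 + L2 = 10.3 m
r_min = |L1 - L2| = 2.7 m
Area = pi*(r_max^2 - r_min^2)
= pi*(106.09 - 7.29)
= pi * 98.8
= 310.3894 m^2


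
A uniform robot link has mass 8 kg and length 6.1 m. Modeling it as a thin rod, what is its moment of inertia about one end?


I = (1/3) * m * L^2
= (1/3) * 8 * 6.1^2
= 0.333333 * 8 * 37.21
= 99.2267 kg*m^2


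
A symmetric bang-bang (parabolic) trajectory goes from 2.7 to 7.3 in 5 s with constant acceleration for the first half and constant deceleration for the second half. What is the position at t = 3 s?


Symmetric rest-to-rest: each phase covers (pf-p0)/2 in time T/2. 0.5*a*(T/2)^2 = (pf-p0)/2 => a = 4*(pf-p0)/T^2
a = 4*(7.3-2.7)/5^2 = 0.736
t = 3 is in the deceleration phase (t > T/2).
p = pf - 0.5*a*(T-t)^2 = 7.3 - 0.5*0.736*2^2
= 5.828


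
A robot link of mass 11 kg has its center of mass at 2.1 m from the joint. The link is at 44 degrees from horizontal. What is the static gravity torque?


tau = m*g*L*cos(angle)
= 11 * 9.81 * 2.1 * cos(44 deg)
= 11 * 9.81 * 2.1 * 0.7193
= 163.0103 Nm


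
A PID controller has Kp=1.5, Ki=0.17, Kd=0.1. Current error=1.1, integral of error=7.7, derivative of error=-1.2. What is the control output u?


u = Kp*e + Ki*int(e) + Kd*de/dt
= 1.5*1.1 + 0.17*7.7 + 0.1*(-1.2)
= 1.65 + 1.309 + -0.12
= 2.839


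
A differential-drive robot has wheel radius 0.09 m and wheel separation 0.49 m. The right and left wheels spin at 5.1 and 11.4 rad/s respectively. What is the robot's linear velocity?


vR = r*wR = 0.09*5.1 = 0.459 m/s
vL = r*wL = 0.09*11.4 = 1.026 m/s
v = (vR+vL)/2 = 0.7425 m/s
omega = (vR-vL)/L = -1.1571 rad/s
linear velocity = 0.7425 m/s


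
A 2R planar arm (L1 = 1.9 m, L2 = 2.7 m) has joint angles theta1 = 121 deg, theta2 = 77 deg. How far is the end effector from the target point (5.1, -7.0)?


End effector via forward kinematics:
x = L1*cos(t1) + L2*cos(t1+t2) = -3.5464
y = L1*sin(t1) + L2*sin(t1+t2) = 0.7943
Distance to target:
d = sqrt((5.1 - -3.5464)^2 + (-7.0 - 0.7943)^2)
= sqrt(74.7607 + 60.7507)
= 11.6409 m


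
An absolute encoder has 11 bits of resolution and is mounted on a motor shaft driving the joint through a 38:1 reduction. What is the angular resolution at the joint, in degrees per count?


counts = 2^11 = 2048
effective counts at joint = 2048 * 38 = 77824
resolution = 360 / 77824
= 0.0046 deg/count


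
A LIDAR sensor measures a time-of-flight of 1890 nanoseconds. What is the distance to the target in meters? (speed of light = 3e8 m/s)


tof = 1890 ns = 1.89e-06 s
dist = c * tof / 2
= 3e8 * 1.89e-06 / 2
= 283.5 m


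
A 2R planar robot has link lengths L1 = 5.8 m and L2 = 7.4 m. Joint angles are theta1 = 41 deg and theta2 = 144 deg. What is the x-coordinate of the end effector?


Convert angles to radians: theta1 = 0.7156, theta2 = 2.5133
x = L1*cos(theta1) + L2*cos(theta1+theta2)
x = 4.3773 + -7.3718
x = -2.9945


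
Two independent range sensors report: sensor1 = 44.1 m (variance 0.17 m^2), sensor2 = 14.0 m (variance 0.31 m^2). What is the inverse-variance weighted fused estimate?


w1 = (1/var1) / (1/var1 + 1/var2)
   = 5.8824 / (5.8824 + 3.2258) = 0.6458
w2 = 1 - w1 = 0.3542
fused = w1*s1 + w2*s2 = 28.4813 + 4.9583
= 33.4396 m


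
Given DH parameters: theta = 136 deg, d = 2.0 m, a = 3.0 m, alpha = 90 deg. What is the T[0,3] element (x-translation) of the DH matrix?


T[0,3] = a * cos(theta)
= 3.0 * cos(136 deg)
= 3.0 * -0.7193
= -2.158
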